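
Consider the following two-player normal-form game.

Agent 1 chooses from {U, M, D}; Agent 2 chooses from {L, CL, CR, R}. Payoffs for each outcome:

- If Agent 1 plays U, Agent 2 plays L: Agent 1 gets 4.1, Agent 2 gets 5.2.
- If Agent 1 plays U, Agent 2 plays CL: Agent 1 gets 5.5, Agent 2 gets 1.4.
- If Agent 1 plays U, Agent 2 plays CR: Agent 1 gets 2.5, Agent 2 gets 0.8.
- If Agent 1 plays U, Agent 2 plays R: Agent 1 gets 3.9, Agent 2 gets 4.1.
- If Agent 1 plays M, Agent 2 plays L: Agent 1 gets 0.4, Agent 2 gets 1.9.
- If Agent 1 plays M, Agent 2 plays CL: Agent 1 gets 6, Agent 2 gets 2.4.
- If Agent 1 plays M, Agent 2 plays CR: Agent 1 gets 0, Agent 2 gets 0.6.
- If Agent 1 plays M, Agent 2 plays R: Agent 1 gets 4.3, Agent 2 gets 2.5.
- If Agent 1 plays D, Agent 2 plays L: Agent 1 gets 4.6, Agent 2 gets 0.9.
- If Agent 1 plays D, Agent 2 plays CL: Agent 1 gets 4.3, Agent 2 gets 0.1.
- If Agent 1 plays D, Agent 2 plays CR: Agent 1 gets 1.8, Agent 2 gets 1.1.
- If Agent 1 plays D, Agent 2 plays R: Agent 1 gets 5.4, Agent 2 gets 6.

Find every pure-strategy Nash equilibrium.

Pure NE: (D, R)

(U, L): Agent 1 can switch to D (4.1 → 4.6). Not NE.
(U, CL): Agent 1 can switch to M (5.5 → 6). Not NE.
(U, CR): Agent 2 can switch to L (0.8 → 5.2). Not NE.
(U, R): Agent 1 can switch to M (3.9 → 4.3). Not NE.
(M, L): Agent 1 can switch to U (0.4 → 4.1). Not NE.
(M, CL): Agent 2 can switch to R (2.4 → 2.5). Not NE.
(M, CR): Agent 1 can switch to U (0 → 2.5). Not NE.
(M, R): Agent 1 can switch to D (4.3 → 5.4). Not NE.
(D, L): Agent 2 can switch to CR (0.9 → 1.1). Not NE.
(D, CL): Agent 1 can switch to U (4.3 → 5.5). Not NE.
(D, CR): Agent 1 can switch to U (1.8 → 2.5). Not NE.
(D, R): Agent 1 gets 5.4, best alternative 4.3; Agent 2 gets 6, best alternative 1.1. No profitable deviation — NE.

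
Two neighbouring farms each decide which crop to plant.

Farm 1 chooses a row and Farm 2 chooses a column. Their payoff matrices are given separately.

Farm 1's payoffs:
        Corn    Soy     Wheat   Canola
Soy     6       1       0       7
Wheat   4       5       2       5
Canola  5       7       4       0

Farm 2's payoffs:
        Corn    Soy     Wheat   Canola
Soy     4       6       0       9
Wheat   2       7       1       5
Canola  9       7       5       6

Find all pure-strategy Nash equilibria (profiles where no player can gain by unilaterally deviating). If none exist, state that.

(Soy, Canola)

(Soy, Corn): Farm 2 can switch to Soy (4 → 6). Not NE.
(Soy, Soy): Farm 1 can switch to Wheat (1 → 5). Not NE.
(Soy, Wheat): Farm 1 can switch to Wheat (0 → 2). Not NE.
(Soy, Canola): Farm 1 gets 7, best alternative 5; Farm 2 gets 9, best alternative 6. No profitable deviation — NE.
(Wheat, Corn): Farm 1 can switch to Soy (4 → 6). Not NE.
(Wheat, Soy): Farm 1 can switch to Canola (5 → 7). Not NE.
(Wheat, Wheat): Farm 1 can switch to Canola (2 → 4). Not NE.
(Wheat, Canola): Farm 1 can switch to Soy (5 → 7). Not NE.
(Canola, Corn): Farm 1 can switch to Soy (5 → 6). Not NE.
(Canola, Soy): Farm 2 can switch to Corn (7 → 9). Not NE.
(Canola, Wheat): Farm 2 can switch to Corn (5 → 9). Not NE.
(The remaining 1 profile has a profitable deviation by the same check.)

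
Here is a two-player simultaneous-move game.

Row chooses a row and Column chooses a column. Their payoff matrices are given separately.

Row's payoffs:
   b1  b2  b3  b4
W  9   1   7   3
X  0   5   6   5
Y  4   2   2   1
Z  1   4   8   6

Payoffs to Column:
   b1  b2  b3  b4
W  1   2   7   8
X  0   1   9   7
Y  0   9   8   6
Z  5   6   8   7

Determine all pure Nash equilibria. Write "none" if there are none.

Pure NE: (Z, b3)

Row against b1: payoffs 9, 0, 4, 1 → best response W.
Row against b2: payoffs 1, 5, 2, 4 → best response X.
Row against b3: payoffs 7, 6, 2, 8 → best response Z.
Row against b4: payoffs 3, 5, 1, 6 → best response Z.
Column against W: payoffs 1, 2, 7, 8 → best response b4.
Column against X: payoffs 0, 1, 9, 7 → best response b3.
Column against Y: payoffs 0, 9, 8, 6 → best response b2.
Column against Z: payoffs 5, 6, 8, 7 → best response b3.
Mutual best responses: (Z, b3).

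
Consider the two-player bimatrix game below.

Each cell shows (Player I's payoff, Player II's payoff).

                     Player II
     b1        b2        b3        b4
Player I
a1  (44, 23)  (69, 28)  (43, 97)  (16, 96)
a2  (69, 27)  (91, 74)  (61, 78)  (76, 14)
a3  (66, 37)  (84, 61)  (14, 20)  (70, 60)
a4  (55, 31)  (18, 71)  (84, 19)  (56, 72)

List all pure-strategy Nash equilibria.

none

(a1, b1): Player I can switch to a2 (44 → 69). Not NE.
(a1, b2): Player I can switch to a2 (69 → 91). Not NE.
(a1, b3): Player I can switch to a2 (43 → 61). Not NE.
(a1, b4): Player I can switch to a2 (16 → 76). Not NE.
(a2, b1): Player II can switch to b2 (27 → 74). Not NE.
(a2, b2): Player II can switch to b3 (74 → 78). Not NE.
(a2, b3): Player I can switch to a4 (61 → 84). Not NE.
(a2, b4): Player II can switch to b1 (14 → 27). Not NE.
(The remaining 8 profiles each have a profitable deviation by the same check.)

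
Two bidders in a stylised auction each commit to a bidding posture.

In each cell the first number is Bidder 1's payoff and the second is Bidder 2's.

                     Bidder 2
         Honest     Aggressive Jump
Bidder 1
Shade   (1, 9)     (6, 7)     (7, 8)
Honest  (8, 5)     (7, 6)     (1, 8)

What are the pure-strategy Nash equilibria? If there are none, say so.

Bidder 1 against Honest: payoffs 1, 8 → best response Honest.
Bidder 1 against Aggressive: payoffs 6, 7 → best response Honest.
Bidder 1 against Jump: payoffs 7, 1 → best response Shade.
Bidder 2 against Shade: payoffs 9, 7, 8 → best response Honest.
Bidder 2 against Honest: payoffs 5, 6, 8 → best response Jump.
No profile is a mutual best response for all players.

This game has no pure Nash equilibrium.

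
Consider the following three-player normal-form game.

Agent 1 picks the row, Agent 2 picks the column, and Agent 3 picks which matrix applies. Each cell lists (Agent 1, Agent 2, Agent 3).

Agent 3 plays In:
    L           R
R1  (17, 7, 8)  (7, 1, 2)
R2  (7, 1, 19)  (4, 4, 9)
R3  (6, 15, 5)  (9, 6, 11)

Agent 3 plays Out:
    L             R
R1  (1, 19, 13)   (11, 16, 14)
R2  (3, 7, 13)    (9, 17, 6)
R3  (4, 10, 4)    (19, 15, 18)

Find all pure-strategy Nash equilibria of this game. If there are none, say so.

(R3, R, Out)

Agent 1 against (L, In): payoffs 17, 7, 6 → best response R1.
Agent 1 against (L, Out): payoffs 1, 3, 4 → best response R3.
Agent 1 against (R, In): payoffs 7, 4, 9 → best response R3.
Agent 1 against (R, Out): payoffs 11, 9, 19 → best response R3.
Agent 2 against (R1, In): payoffs 7, 1 → best response L.
Agent 2 against (R1, Out): payoffs 19, 16 → best response L.
Agent 2 against (R2, In): payoffs 1, 4 → best response R.
Agent 2 against (R2, Out): payoffs 7, 17 → best response R.
Agent 2 against (R3, In): payoffs 15, 6 → best response L.
Agent 2 against (R3, Out): payoffs 10, 15 → best response R.
Agent 3 against (R1, L): payoffs 8, 13 → best response Out.
Agent 3 against (R1, R): payoffs 2, 14 → best response Out.
Agent 3 against (R2, L): payoffs 19, 13 → best response In.
Agent 3 against (R2, R): payoffs 9, 6 → best response In.
Agent 3 against (R3, L): payoffs 5, 4 → best response In.
Agent 3 against (R3, R): payoffs 11, 18 → best response Out.
Mutual best responses: (R3, R, Out).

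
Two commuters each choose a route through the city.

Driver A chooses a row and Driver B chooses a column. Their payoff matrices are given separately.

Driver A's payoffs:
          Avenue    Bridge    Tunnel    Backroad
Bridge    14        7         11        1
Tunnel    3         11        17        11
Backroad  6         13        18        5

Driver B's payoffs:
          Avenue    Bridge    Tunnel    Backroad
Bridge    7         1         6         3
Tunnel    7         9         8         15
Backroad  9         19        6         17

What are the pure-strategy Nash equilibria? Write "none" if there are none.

Driver A against Avenue: payoffs 14, 3, 6 → best response Bridge.
Driver A against Bridge: payoffs 7, 11, 13 → best response Backroad.
Driver A against Tunnel: payoffs 11, 17, 18 → best response Backroad.
Driver A against Backroad: payoffs 1, 11, 5 → best response Tunnel.
Driver B against Bridge: payoffs 7, 1, 6, 3 → best response Avenue.
Driver B against Tunnel: payoffs 7, 9, 8, 15 → best response Backroad.
Driver B against Backroad: payoffs 9, 19, 6, 17 → best response Bridge.
Mutual best responses: (Bridge, Avenue); (Tunnel, Backroad); (Backroad, Bridge).

The pure Nash equilibria are (Bridge, Avenue); (Tunnel, Backroad); (Backroad, Bridge).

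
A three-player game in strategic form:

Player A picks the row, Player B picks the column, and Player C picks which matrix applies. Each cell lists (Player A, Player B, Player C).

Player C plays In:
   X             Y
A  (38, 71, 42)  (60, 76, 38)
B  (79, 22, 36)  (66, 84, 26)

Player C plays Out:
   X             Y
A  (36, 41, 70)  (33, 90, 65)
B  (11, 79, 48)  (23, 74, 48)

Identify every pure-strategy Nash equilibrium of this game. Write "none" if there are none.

Player A against (X, In): payoffs 38, 79 → best response B.
Player A against (X, Out): payoffs 36, 11 → best response A.
Player A against (Y, In): payoffs 60, 66 → best response B.
Player A against (Y, Out): payoffs 33, 23 → best response A.
Player B against (A, In): payoffs 71, 76 → best response Y.
Player B against (A, Out): payoffs 41, 90 → best response Y.
Player B against (B, In): payoffs 22, 84 → best response Y.
Player B against (B, Out): payoffs 79, 74 → best response X.
Player C against (A, X): payoffs 42, 70 → best response Out.
Player C against (A, Y): payoffs 38, 65 → best response Out.
Player C against (B, X): payoffs 36, 48 → best response Out.
Player C against (B, Y): payoffs 26, 48 → best response Out.
Mutual best responses: (A, Y, Out).

(A, Y, Out)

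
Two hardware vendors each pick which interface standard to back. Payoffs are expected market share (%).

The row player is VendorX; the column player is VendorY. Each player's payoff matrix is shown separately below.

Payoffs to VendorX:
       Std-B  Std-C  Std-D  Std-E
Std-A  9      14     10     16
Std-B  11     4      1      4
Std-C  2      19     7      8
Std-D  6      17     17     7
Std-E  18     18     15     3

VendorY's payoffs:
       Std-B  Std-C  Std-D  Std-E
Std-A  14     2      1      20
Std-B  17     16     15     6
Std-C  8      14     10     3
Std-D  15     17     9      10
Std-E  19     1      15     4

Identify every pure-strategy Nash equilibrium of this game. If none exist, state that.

Pure-strategy Nash equilibria: (Std-A, Std-E); (Std-C, Std-C); (Std-E, Std-B)

(Std-A, Std-B): VendorX can switch to Std-B (9 → 11). Not NE.
(Std-A, Std-C): VendorX can switch to Std-C (14 → 19). Not NE.
(Std-A, Std-D): VendorX can switch to Std-D (10 → 17). Not NE.
(Std-A, Std-E): VendorX gets 16, best alternative 8; VendorY gets 20, best alternative 14. No profitable deviation — NE.
(Std-B, Std-B): VendorX can switch to Std-E (11 → 18). Not NE.
(Std-B, Std-C): VendorX can switch to Std-A (4 → 14). Not NE.
(Std-B, Std-D): VendorX can switch to Std-A (1 → 10). Not NE.
(Std-C, Std-C): VendorX gets 19, best alternative 18; VendorY gets 14, best alternative 10. No profitable deviation — NE.
(Std-E, Std-B): VendorX gets 18, best alternative 11; VendorY gets 19, best alternative 15. No profitable deviation — NE.
(The remaining 11 profiles each have a profitable deviation by the same check.)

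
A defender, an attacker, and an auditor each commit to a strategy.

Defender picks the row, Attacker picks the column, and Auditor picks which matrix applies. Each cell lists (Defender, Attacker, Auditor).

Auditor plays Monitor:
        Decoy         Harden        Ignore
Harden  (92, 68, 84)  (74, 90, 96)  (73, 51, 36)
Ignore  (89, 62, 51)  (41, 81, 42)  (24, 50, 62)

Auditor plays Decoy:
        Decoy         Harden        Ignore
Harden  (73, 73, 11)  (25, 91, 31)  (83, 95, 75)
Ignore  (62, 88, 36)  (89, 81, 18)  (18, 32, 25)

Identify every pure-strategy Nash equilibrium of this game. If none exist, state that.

(Harden, Decoy, Monitor): Attacker can switch to Harden (68 → 90). Not NE.
(Harden, Decoy, Decoy): Attacker can switch to Harden (73 → 91). Not NE.
(Harden, Harden, Monitor): Defender gets 74, best alternative 41; Attacker gets 90, best alternative 68; Auditor gets 96, best alternative 31. No profitable deviation — NE.
(Harden, Harden, Decoy): Defender can switch to Ignore (25 → 89). Not NE.
(Harden, Ignore, Monitor): Attacker can switch to Decoy (51 → 68). Not NE.
(Harden, Ignore, Decoy): Defender gets 83, best alternative 18; Attacker gets 95, best alternative 91; Auditor gets 75, best alternative 36. No profitable deviation — NE.
(Ignore, Decoy, Monitor): Defender can switch to Harden (89 → 92). Not NE.
(Ignore, Decoy, Decoy): Defender can switch to Harden (62 → 73). Not NE.
(Ignore, Harden, Monitor): Defender can switch to Harden (41 → 74). Not NE.
(Ignore, Harden, Decoy): Attacker can switch to Decoy (81 → 88). Not NE.
(Ignore, Ignore, Monitor): Defender can switch to Harden (24 → 73). Not NE.
(Ignore, Ignore, Decoy): Defender can switch to Harden (18 → 83). Not NE.

The pure Nash equilibria are (Harden, Harden, Monitor) and (Harden, Ignore, Decoy).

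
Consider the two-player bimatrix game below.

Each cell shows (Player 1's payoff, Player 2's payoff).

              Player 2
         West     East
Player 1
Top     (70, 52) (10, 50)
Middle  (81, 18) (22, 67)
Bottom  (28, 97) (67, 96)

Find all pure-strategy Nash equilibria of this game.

There is no pure-strategy Nash equilibrium.

(Top, West): Player 1 can switch to Middle (70 → 81). Not NE.
(Top, East): Player 1 can switch to Middle (10 → 22). Not NE.
(Middle, West): Player 2 can switch to East (18 → 67). Not NE.
(Middle, East): Player 1 can switch to Bottom (22 → 67). Not NE.
(Bottom, West): Player 1 can switch to Top (28 → 70). Not NE.
(Bottom, East): Player 2 can switch to West (96 → 97). Not NE.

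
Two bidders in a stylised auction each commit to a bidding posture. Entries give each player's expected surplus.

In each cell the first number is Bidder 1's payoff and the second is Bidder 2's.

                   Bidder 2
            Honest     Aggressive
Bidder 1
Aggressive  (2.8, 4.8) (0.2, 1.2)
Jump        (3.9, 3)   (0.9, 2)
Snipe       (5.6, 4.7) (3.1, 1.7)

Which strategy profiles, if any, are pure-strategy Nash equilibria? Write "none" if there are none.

The unique pure-strategy Nash equilibrium is (Snipe, Honest).

For each strategy profile, look for a profitable unilateral deviation.
(Aggressive, Honest): Bidder 1 can switch to Jump (2.8 → 3.9). Not NE.
(Aggressive, Aggressive): Bidder 1 can switch to Jump (0.2 → 0.9). Not NE.
(Jump, Honest): Bidder 1 can switch to Snipe (3.9 → 5.6). Not NE.
(Jump, Aggressive): Bidder 1 can switch to Snipe (0.9 → 3.1). Not NE.
(Snipe, Honest): Bidder 1 gets 5.6, best alternative 3.9; Bidder 2 gets 4.7, best alternative 1.7. No profitable deviation — NE.
(Snipe, Aggressive): Bidder 2 can switch to Honest (1.7 → 4.7). Not NE.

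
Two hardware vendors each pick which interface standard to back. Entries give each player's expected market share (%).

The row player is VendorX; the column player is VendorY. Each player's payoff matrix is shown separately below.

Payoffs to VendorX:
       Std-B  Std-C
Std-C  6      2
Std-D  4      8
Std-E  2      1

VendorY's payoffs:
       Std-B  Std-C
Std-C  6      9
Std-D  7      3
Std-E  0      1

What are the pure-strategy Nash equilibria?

There is no pure-strategy Nash equilibrium.

VendorX against Std-B: payoffs 6, 4, 2 → best response Std-C.
VendorX against Std-C: payoffs 2, 8, 1 → best response Std-D.
VendorY against Std-C: payoffs 6, 9 → best response Std-C.
VendorY against Std-D: payoffs 7, 3 → best response Std-B.
VendorY against Std-E: payoffs 0, 1 → best response Std-C.
No profile is a mutual best response for all players.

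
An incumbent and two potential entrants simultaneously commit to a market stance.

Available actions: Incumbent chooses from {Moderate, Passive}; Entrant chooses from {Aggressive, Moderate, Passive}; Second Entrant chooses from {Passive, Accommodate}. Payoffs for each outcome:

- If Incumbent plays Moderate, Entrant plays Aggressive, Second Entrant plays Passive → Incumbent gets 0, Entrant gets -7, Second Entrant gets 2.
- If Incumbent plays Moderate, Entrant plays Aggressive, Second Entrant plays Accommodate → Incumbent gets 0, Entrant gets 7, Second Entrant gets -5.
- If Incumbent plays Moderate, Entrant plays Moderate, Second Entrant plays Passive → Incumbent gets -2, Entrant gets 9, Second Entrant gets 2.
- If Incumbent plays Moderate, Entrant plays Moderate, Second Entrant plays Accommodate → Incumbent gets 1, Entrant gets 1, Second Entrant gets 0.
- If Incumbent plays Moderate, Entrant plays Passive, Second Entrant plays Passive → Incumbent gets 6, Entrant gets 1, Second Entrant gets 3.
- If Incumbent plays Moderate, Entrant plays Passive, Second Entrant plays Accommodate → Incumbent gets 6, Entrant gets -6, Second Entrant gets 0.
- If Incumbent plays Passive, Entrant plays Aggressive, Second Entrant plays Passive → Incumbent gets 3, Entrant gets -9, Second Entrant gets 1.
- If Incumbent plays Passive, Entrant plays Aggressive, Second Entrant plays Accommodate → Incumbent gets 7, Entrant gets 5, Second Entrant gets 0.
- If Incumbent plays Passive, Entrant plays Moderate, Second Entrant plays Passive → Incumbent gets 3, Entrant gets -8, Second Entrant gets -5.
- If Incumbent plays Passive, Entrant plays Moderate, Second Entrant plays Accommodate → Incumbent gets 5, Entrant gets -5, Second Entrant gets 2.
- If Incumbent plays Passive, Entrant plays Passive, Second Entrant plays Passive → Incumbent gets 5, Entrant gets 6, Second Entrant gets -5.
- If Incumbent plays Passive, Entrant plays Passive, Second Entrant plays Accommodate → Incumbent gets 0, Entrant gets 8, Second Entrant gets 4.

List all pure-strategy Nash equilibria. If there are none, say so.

Mark each player's best response to every combination of opponents' strategies; a profile where every player is best-responding is a pure Nash equilibrium.
Incumbent against (Aggressive, Passive): payoffs 0, 3 → best response Passive.
Incumbent against (Aggressive, Accommodate): payoffs 0, 7 → best response Passive.
Incumbent against (Moderate, Passive): payoffs -2, 3 → best response Passive.
Incumbent against (Moderate, Accommodate): payoffs 1, 5 → best response Passive.
Incumbent against (Passive, Passive): payoffs 6, 5 → best response Moderate.
Incumbent against (Passive, Accommodate): payoffs 6, 0 → best response Moderate.
Entrant against (Moderate, Passive): payoffs -7, 9, 1 → best response Moderate.
Entrant against (Moderate, Accommodate): payoffs 7, 1, -6 → best response Aggressive.
Entrant against (Passive, Passive): payoffs -9, -8, 6 → best response Passive.
Entrant against (Passive, Accommodate): payoffs 5, -5, 8 → best response Passive.
Second Entrant against (Moderate, Aggressive): payoffs 2, -5 → best response Passive.
Second Entrant against (Moderate, Moderate): payoffs 2, 0 → best response Passive.
Second Entrant against (Moderate, Passive): payoffs 3, 0 → best response Passive.
Second Entrant against (Passive, Aggressive): payoffs 1, 0 → best response Passive.
Second Entrant against (Passive, Moderate): payoffs -5, 2 → best response Accommodate.
Second Entrant against (Passive, Passive): payoffs -5, 4 → best response Accommodate.
No profile is a mutual best response for all players.

There is no pure-strategy Nash equilibrium.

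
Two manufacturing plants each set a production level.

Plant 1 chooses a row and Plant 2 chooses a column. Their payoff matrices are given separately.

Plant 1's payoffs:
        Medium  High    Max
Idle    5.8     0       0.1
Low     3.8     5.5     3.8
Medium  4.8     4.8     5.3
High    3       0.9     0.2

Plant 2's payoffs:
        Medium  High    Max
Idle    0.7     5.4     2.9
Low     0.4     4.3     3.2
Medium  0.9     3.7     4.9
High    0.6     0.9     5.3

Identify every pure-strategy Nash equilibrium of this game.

Mark each player's best response to every combination of opponents' strategies; a profile where every player is best-responding is a pure Nash equilibrium.
Plant 1 against Medium: payoffs 5.8, 3.8, 4.8, 3 → best response Idle.
Plant 1 against High: payoffs 0, 5.5, 4.8, 0.9 → best response Low.
Plant 1 against Max: payoffs 0.1, 3.8, 5.3, 0.2 → best response Medium.
Plant 2 against Idle: payoffs 0.7, 5.4, 2.9 → best response High.
Plant 2 against Low: payoffs 0.4, 4.3, 3.2 → best response High.
Plant 2 against Medium: payoffs 0.9, 3.7, 4.9 → best response Max.
Plant 2 against High: payoffs 0.6, 0.9, 5.3 → best response Max.
Mutual best responses: (Low, High); (Medium, Max).

(Low, High), (Medium, Max)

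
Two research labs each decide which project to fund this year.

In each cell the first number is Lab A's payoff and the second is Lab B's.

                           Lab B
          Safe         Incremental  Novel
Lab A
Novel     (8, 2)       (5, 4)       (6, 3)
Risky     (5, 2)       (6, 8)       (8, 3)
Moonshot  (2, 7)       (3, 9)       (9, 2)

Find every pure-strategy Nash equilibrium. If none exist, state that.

Pure NE: (Risky, Incremental)

Lab A against Safe: payoffs 8, 5, 2 → best response Novel.
Lab A against Incremental: payoffs 5, 6, 3 → best response Risky.
Lab A against Novel: payoffs 6, 8, 9 → best response Moonshot.
Lab B against Novel: payoffs 2, 4, 3 → best response Incremental.
Lab B against Risky: payoffs 2, 8, 3 → best response Incremental.
Lab B against Moonshot: payoffs 7, 9, 2 → best response Incremental.
Mutual best responses: (Risky, Incremental).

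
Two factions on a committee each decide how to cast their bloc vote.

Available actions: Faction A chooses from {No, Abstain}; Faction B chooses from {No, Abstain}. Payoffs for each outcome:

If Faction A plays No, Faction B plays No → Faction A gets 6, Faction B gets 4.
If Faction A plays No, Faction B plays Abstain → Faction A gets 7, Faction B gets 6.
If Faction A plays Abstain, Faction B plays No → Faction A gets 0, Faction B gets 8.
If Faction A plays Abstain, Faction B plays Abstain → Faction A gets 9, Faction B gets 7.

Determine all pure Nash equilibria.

This game has no pure Nash equilibrium.

(No, No): Faction B can switch to Abstain (4 → 6). Not NE.
(No, Abstain): Faction A can switch to Abstain (7 → 9). Not NE.
(Abstain, No): Faction A can switch to No (0 → 6). Not NE.
(Abstain, Abstain): Faction B can switch to No (7 → 8). Not NE.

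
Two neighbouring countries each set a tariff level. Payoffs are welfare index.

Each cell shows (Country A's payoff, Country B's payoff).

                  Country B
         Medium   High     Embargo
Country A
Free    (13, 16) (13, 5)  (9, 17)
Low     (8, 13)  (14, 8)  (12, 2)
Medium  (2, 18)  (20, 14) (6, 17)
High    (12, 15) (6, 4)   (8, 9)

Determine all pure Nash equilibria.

For each strategy profile, look for a profitable unilateral deviation.
(Free, Medium): Country B can switch to Embargo (16 → 17). Not NE.
(Free, High): Country A can switch to Low (13 → 14). Not NE.
(Free, Embargo): Country A can switch to Low (9 → 12). Not NE.
(Low, Medium): Country A can switch to Free (8 → 13). Not NE.
(Low, High): Country A can switch to Medium (14 → 20). Not NE.
(Low, Embargo): Country B can switch to Medium (2 → 13). Not NE.
(Medium, Medium): Country A can switch to Free (2 → 13). Not NE.
(Medium, High): Country B can switch to Medium (14 → 18). Not NE.
(Medium, Embargo): Country A can switch to Free (6 → 9). Not NE.
(High, Medium): Country A can switch to Free (12 → 13). Not NE.
(High, High): Country A can switch to Free (6 → 13). Not NE.
(High, Embargo): Country A can switch to Free (8 → 9). Not NE.

none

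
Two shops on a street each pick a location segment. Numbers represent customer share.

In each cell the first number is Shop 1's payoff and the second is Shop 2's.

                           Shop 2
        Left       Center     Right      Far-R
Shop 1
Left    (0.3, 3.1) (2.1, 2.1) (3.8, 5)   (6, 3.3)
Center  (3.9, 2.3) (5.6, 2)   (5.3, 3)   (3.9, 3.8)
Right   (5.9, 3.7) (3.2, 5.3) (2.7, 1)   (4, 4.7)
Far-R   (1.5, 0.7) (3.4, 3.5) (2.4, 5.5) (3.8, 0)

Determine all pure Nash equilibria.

none

(Left, Left): Shop 1 can switch to Center (0.3 → 3.9). Not NE.
(Left, Center): Shop 1 can switch to Center (2.1 → 5.6). Not NE.
(Left, Right): Shop 1 can switch to Center (3.8 → 5.3). Not NE.
(Left, Far-R): Shop 2 can switch to Right (3.3 → 5). Not NE.
(Center, Left): Shop 1 can switch to Right (3.9 → 5.9). Not NE.
(Center, Center): Shop 2 can switch to Left (2 → 2.3). Not NE.
(Center, Right): Shop 2 can switch to Far-R (3 → 3.8). Not NE.
(Center, Far-R): Shop 1 can switch to Left (3.9 → 6). Not NE.
(Right, Left): Shop 2 can switch to Center (3.7 → 5.3). Not NE.
(Right, Center): Shop 1 can switch to Center (3.2 → 5.6). Not NE.
(Right, Right): Shop 1 can switch to Left (2.7 → 3.8). Not NE.
(Right, Far-R): Shop 1 can switch to Left (4 → 6). Not NE.
(The remaining 4 profiles each have a profitable deviation by the same check.)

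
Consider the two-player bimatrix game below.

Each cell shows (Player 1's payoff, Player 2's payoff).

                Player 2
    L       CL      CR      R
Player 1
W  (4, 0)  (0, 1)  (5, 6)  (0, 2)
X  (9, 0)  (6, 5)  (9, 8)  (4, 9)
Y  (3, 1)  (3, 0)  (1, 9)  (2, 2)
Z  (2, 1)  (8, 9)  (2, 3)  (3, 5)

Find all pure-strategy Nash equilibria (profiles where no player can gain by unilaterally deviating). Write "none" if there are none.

Pure-strategy Nash equilibria: (X, R) and (Z, CL)

Player 1 against L: payoffs 4, 9, 3, 2 → best response X.
Player 1 against CL: payoffs 0, 6, 3, 8 → best response Z.
Player 1 against CR: payoffs 5, 9, 1, 2 → best response X.
Player 1 against R: payoffs 0, 4, 2, 3 → best response X.
Player 2 against W: payoffs 0, 1, 6, 2 → best response CR.
Player 2 against X: payoffs 0, 5, 8, 9 → best response R.
Player 2 against Y: payoffs 1, 0, 9, 2 → best response CR.
Player 2 against Z: payoffs 1, 9, 3, 5 → best response CL.
Mutual best responses: (X, R); (Z, CL).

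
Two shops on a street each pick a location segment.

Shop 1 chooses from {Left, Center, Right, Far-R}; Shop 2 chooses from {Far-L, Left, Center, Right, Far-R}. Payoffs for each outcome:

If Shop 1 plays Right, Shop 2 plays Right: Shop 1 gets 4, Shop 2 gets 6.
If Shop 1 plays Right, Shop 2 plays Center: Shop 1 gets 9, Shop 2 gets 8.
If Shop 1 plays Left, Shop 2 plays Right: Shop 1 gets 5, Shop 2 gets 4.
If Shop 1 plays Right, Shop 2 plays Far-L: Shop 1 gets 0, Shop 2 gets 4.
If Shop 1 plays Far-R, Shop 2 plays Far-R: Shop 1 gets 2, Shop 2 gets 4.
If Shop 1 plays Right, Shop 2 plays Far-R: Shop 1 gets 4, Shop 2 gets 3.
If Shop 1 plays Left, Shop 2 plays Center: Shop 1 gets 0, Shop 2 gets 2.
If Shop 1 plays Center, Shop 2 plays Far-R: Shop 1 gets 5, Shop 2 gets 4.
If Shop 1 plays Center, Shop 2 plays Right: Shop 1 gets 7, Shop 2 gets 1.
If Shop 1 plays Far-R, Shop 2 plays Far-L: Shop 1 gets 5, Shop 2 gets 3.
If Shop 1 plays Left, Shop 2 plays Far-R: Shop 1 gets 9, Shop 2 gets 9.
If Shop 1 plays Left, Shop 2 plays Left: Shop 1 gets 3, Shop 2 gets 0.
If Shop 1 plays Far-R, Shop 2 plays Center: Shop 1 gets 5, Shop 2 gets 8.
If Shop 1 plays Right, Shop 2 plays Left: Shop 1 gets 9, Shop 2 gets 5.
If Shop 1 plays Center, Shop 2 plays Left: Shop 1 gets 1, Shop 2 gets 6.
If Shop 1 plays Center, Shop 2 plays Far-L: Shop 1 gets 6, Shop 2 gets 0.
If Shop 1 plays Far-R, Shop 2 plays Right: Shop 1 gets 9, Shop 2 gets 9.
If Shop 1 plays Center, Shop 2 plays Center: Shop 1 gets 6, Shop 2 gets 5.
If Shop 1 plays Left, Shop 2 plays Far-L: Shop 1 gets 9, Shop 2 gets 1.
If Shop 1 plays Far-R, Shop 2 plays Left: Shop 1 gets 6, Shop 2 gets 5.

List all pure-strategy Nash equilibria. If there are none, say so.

Pure-strategy Nash equilibria: (Left, Far-R) and (Right, Center) and (Far-R, Right)

Shop 1 against Far-L: payoffs 9, 6, 0, 5 → best response Left.
Shop 1 against Left: payoffs 3, 1, 9, 6 → best response Right.
Shop 1 against Center: payoffs 0, 6, 9, 5 → best response Right.
Shop 1 against Right: payoffs 5, 7, 4, 9 → best response Far-R.
Shop 1 against Far-R: payoffs 9, 5, 4, 2 → best response Left.
Shop 2 against Left: payoffs 1, 0, 2, 4, 9 → best response Far-R.
Shop 2 against Center: payoffs 0, 6, 5, 1, 4 → best response Left.
Shop 2 against Right: payoffs 4, 5, 8, 6, 3 → best response Center.
Shop 2 against Far-R: payoffs 3, 5, 8, 9, 4 → best response Right.
Mutual best responses: (Left, Far-R); (Right, Center); (Far-R, Right).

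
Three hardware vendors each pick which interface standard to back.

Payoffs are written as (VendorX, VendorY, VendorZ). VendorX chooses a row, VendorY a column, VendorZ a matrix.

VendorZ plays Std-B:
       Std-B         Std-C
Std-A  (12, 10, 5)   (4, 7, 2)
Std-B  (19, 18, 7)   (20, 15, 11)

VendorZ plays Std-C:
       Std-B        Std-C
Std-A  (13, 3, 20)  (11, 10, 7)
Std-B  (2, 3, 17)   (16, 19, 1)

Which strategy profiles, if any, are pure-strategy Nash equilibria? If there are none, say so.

Check each profile: it is a Nash equilibrium iff no player can strictly gain by switching unilaterally.
(Std-A, Std-B, Std-B): VendorX can switch to Std-B (12 → 19). Not NE.
(Std-A, Std-B, Std-C): VendorY can switch to Std-C (3 → 10). Not NE.
(Std-A, Std-C, Std-B): VendorX can switch to Std-B (4 → 20). Not NE.
(Std-A, Std-C, Std-C): VendorX can switch to Std-B (11 → 16). Not NE.
(Std-B, Std-B, Std-B): VendorZ can switch to Std-C (7 → 17). Not NE.
(Std-B, Std-B, Std-C): VendorX can switch to Std-A (2 → 13). Not NE.
(Std-B, Std-C, Std-B): VendorY can switch to Std-B (15 → 18). Not NE.
(Std-B, Std-C, Std-C): VendorZ can switch to Std-B (1 → 11). Not NE.

No pure-strategy Nash equilibrium.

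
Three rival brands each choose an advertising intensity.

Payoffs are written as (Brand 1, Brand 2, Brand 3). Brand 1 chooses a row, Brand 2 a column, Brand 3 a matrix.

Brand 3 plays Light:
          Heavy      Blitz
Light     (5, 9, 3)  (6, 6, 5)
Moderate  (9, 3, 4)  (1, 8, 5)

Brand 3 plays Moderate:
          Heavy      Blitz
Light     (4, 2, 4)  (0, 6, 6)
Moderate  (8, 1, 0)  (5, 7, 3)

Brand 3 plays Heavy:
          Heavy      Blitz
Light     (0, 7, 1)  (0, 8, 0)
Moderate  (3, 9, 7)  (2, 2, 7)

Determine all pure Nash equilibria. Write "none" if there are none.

(Moderate, Heavy, Heavy)

(Light, Heavy, Light): Brand 1 can switch to Moderate (5 → 9). Not NE.
(Light, Heavy, Moderate): Brand 1 can switch to Moderate (4 → 8). Not NE.
(Light, Heavy, Heavy): Brand 1 can switch to Moderate (0 → 3). Not NE.
(Light, Blitz, Light): Brand 2 can switch to Heavy (6 → 9). Not NE.
(Light, Blitz, Moderate): Brand 1 can switch to Moderate (0 → 5). Not NE.
(Light, Blitz, Heavy): Brand 1 can switch to Moderate (0 → 2). Not NE.
(Moderate, Heavy, Light): Brand 2 can switch to Blitz (3 → 8). Not NE.
(Moderate, Heavy, Moderate): Brand 2 can switch to Blitz (1 → 7). Not NE.
(Moderate, Heavy, Heavy): Brand 1 gets 3, best alternative 0; Brand 2 gets 9, best alternative 2; Brand 3 gets 7, best alternative 4. No profitable deviation — NE.
(Moderate, Blitz, Light): Brand 1 can switch to Light (1 → 6). Not NE.
(Moderate, Blitz, Moderate): Brand 3 can switch to Light (3 → 5). Not NE.
(Moderate, Blitz, Heavy): Brand 2 can switch to Heavy (2 → 9). Not NE.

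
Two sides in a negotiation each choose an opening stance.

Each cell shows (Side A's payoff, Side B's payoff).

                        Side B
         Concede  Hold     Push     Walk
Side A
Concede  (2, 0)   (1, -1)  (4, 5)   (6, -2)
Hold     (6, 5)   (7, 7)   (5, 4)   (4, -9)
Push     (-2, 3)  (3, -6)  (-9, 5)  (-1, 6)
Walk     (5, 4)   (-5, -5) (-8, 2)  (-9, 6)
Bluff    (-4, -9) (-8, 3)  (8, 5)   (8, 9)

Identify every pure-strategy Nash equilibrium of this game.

Check each profile: it is a Nash equilibrium iff no player can strictly gain by switching unilaterally.
(Concede, Concede): Side A can switch to Hold (2 → 6). Not NE.
(Concede, Hold): Side A can switch to Hold (1 → 7). Not NE.
(Concede, Push): Side A can switch to Hold (4 → 5). Not NE.
(Concede, Walk): Side A can switch to Bluff (6 → 8). Not NE.
(Hold, Concede): Side B can switch to Hold (5 → 7). Not NE.
(Hold, Hold): Side A gets 7, best alternative 3; Side B gets 7, best alternative 5. No profitable deviation — NE.
(Hold, Push): Side A can switch to Bluff (5 → 8). Not NE.
(Hold, Walk): Side A can switch to Concede (4 → 6). Not NE.
(Push, Concede): Side A can switch to Concede (-2 → 2). Not NE.
(Push, Hold): Side A can switch to Hold (3 → 7). Not NE.
(Push, Push): Side A can switch to Concede (-9 → 4). Not NE.
(Bluff, Walk): Side A gets 8, best alternative 6; Side B gets 9, best alternative 5. No profitable deviation — NE.
(The remaining 8 profiles each have a profitable deviation by the same check.)

(Hold, Hold), (Bluff, Walk)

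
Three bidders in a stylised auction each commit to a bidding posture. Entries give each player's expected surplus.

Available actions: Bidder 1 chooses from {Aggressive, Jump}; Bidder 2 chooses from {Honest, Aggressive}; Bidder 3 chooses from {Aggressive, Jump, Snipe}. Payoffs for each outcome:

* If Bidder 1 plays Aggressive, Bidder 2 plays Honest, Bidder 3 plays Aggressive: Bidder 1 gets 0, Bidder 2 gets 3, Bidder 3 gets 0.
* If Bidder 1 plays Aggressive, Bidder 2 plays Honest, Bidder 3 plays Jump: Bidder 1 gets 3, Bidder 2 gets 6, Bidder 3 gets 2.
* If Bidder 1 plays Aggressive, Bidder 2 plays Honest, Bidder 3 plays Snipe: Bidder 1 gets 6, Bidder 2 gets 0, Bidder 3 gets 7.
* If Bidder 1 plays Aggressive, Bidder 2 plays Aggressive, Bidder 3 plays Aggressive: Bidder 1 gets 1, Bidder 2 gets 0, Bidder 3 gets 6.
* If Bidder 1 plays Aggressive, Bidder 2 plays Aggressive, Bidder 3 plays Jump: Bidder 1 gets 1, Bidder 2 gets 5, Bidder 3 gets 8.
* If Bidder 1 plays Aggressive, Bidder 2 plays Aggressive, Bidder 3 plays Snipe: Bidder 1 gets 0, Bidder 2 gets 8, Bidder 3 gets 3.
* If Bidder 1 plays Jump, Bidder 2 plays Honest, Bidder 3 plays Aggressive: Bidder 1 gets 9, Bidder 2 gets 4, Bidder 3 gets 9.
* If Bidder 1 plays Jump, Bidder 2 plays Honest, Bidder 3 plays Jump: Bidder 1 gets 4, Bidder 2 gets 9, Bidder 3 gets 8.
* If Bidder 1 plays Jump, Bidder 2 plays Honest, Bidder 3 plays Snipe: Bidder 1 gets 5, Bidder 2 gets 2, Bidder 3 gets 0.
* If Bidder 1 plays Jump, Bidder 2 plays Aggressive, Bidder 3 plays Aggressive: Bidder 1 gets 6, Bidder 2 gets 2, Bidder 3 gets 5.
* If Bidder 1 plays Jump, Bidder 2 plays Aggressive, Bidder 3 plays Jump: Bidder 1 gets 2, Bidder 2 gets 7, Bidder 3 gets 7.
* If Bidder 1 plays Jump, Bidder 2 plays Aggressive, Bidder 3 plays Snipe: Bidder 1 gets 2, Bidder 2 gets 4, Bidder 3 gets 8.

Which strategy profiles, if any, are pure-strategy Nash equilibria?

Pure-strategy Nash equilibria: (Jump, Honest, Aggressive); (Jump, Aggressive, Snipe)

(Aggressive, Honest, Aggressive): Bidder 1 can switch to Jump (0 → 9). Not NE.
(Aggressive, Honest, Jump): Bidder 1 can switch to Jump (3 → 4). Not NE.
(Aggressive, Honest, Snipe): Bidder 2 can switch to Aggressive (0 → 8). Not NE.
(Aggressive, Aggressive, Aggressive): Bidder 1 can switch to Jump (1 → 6). Not NE.
(Aggressive, Aggressive, Jump): Bidder 1 can switch to Jump (1 → 2). Not NE.
(Aggressive, Aggressive, Snipe): Bidder 1 can switch to Jump (0 → 2). Not NE.
(Jump, Honest, Aggressive): Bidder 1 gets 9, best alternative 0; Bidder 2 gets 4, best alternative 2; Bidder 3 gets 9, best alternative 8. No profitable deviation — NE.
(Jump, Honest, Jump): Bidder 3 can switch to Aggressive (8 → 9). Not NE.
(Jump, Honest, Snipe): Bidder 1 can switch to Aggressive (5 → 6). Not NE.
(Jump, Aggressive, Aggressive): Bidder 2 can switch to Honest (2 → 4). Not NE.
(Jump, Aggressive, Jump): Bidder 2 can switch to Honest (7 → 9). Not NE.
(Jump, Aggressive, Snipe): Bidder 1 gets 2, best alternative 0; Bidder 2 gets 4, best alternative 2; Bidder 3 gets 8, best alternative 7. No profitable deviation — NE.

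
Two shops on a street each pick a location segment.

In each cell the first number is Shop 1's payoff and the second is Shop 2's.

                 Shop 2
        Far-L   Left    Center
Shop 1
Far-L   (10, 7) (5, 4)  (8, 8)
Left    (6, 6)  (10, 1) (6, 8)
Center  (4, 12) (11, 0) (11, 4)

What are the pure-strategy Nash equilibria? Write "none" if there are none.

There is no pure-strategy Nash equilibrium.

(Far-L, Far-L): Shop 2 can switch to Center (7 → 8). Not NE.
(Far-L, Left): Shop 1 can switch to Left (5 → 10). Not NE.
(Far-L, Center): Shop 1 can switch to Center (8 → 11). Not NE.
(Left, Far-L): Shop 1 can switch to Far-L (6 → 10). Not NE.
(Left, Left): Shop 1 can switch to Center (10 → 11). Not NE.
(Left, Center): Shop 1 can switch to Far-L (6 → 8). Not NE.
(Center, Far-L): Shop 1 can switch to Far-L (4 → 10). Not NE.
(Center, Left): Shop 2 can switch to Far-L (0 → 12). Not NE.
(Center, Center): Shop 2 can switch to Far-L (4 → 12). Not NE.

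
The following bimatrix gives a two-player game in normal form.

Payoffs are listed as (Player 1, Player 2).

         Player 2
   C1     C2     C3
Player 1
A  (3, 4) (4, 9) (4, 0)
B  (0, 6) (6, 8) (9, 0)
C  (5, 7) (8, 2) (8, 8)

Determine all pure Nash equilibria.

For each player, find the best response to each opponent profile; mutual best responses are the pure NE.
Player 1 against C1: payoffs 3, 0, 5 → best response C.
Player 1 against C2: payoffs 4, 6, 8 → best response C.
Player 1 against C3: payoffs 4, 9, 8 → best response B.
Player 2 against A: payoffs 4, 9, 0 → best response C2.
Player 2 against B: payoffs 6, 8, 0 → best response C2.
Player 2 against C: payoffs 7, 2, 8 → best response C3.
No profile is a mutual best response for all players.

There is no pure-strategy Nash equilibrium.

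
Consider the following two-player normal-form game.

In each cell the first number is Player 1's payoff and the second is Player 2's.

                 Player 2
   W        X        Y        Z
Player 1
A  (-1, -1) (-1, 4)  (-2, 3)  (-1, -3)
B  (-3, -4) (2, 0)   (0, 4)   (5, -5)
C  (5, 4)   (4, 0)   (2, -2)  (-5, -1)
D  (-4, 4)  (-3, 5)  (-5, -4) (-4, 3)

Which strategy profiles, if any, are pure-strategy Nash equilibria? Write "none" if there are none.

Pure NE: (C, W)

(A, W): Player 1 can switch to C (-1 → 5). Not NE.
(A, X): Player 1 can switch to B (-1 → 2). Not NE.
(A, Y): Player 1 can switch to B (-2 → 0). Not NE.
(A, Z): Player 1 can switch to B (-1 → 5). Not NE.
(B, W): Player 1 can switch to A (-3 → -1). Not NE.
(B, X): Player 1 can switch to C (2 → 4). Not NE.
(B, Y): Player 1 can switch to C (0 → 2). Not NE.
(B, Z): Player 2 can switch to W (-5 → -4). Not NE.
(C, W): Player 1 gets 5, best alternative -1; Player 2 gets 4, best alternative 0. No profitable deviation — NE.
(C, X): Player 2 can switch to W (0 → 4). Not NE.
(C, Y): Player 2 can switch to W (-2 → 4). Not NE.
(C, Z): Player 1 can switch to A (-5 → -1). Not NE.
(D, W): Player 1 can switch to A (-4 → -1). Not NE.
(The remaining 3 profiles each have a profitable deviation by the same check.)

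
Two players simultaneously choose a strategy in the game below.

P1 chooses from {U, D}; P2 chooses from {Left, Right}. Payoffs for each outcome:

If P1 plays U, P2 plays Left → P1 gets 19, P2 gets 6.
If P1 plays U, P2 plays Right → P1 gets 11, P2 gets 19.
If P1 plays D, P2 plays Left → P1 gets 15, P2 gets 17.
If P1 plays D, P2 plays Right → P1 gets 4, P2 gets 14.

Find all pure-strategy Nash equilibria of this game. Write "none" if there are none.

P1 against Left: payoffs 19, 15 → best response U.
P1 against Right: payoffs 11, 4 → best response U.
P2 against U: payoffs 6, 19 → best response Right.
P2 against D: payoffs 17, 14 → best response Left.
Mutual best responses: (U, Right).

Pure NE: (U, Right)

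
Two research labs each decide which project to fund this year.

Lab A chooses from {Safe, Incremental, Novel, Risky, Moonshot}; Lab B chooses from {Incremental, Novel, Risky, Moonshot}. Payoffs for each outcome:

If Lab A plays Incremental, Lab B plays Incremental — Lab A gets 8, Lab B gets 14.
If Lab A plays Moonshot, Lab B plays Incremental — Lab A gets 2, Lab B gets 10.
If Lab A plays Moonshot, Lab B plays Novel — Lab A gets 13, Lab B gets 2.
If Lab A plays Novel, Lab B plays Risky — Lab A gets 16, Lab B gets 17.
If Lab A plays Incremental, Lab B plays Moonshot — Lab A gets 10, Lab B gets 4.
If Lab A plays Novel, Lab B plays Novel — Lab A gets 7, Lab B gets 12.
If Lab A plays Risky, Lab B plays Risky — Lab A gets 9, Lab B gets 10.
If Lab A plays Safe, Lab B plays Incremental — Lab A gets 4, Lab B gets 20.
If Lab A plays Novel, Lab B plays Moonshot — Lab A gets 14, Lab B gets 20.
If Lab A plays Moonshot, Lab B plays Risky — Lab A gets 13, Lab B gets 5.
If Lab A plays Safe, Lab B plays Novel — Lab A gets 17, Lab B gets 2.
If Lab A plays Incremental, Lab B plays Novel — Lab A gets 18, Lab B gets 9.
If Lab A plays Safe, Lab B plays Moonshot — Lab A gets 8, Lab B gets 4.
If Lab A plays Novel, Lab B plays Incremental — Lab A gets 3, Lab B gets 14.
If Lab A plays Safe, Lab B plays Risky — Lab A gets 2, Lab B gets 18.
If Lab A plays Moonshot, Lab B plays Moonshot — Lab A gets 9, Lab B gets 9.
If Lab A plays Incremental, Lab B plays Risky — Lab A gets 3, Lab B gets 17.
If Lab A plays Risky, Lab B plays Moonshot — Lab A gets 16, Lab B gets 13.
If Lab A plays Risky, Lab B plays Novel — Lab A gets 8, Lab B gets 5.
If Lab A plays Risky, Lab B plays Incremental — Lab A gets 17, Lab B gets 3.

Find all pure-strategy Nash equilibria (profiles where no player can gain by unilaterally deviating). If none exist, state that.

(Safe, Incremental): Lab A can switch to Incremental (4 → 8). Not NE.
(Safe, Novel): Lab A can switch to Incremental (17 → 18). Not NE.
(Safe, Risky): Lab A can switch to Incremental (2 → 3). Not NE.
(Safe, Moonshot): Lab A can switch to Incremental (8 → 10). Not NE.
(Incremental, Incremental): Lab A can switch to Risky (8 → 17). Not NE.
(Incremental, Novel): Lab B can switch to Incremental (9 → 14). Not NE.
(Risky, Moonshot): Lab A gets 16, best alternative 14; Lab B gets 13, best alternative 10. No profitable deviation — NE.
(The remaining 13 profiles each have a profitable deviation by the same check.)

The unique pure-strategy Nash equilibrium is (Risky, Moonshot).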